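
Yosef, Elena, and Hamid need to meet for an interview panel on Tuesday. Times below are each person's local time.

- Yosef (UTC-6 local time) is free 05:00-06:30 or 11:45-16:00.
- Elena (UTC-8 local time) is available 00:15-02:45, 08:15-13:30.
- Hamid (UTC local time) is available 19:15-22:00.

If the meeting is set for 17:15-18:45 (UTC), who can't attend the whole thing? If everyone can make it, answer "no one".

Yosef in UTC: 11:00-12:30, 17:45-22:00 (add 6h to convert from UTC-6).
Elena in UTC: 08:15-10:45, 16:15-21:30 (add 8h to convert from UTC-8).
Hamid in UTC: 19:15-22:00.
Yosef: not fully free for 17:15-18:45. Elena: free for 17:15-18:45. Hamid: not fully free for 17:15-18:45.

Hamid, Yosef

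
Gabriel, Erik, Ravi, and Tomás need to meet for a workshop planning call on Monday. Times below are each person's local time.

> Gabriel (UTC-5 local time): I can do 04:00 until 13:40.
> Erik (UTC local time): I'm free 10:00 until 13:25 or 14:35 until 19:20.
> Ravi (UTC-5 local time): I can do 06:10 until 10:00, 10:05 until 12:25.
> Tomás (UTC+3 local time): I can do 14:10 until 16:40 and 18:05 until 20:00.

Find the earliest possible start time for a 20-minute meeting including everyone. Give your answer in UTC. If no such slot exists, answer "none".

11:10

Gabriel in UTC: 09:00-18:40 (add 5h to convert from UTC-5).
Erik in UTC: 10:00-13:25, 14:35-19:20.
Ravi in UTC: 11:10-15:00, 15:05-17:25 (add 5h to convert from UTC-5).
Tomás in UTC: 11:10-13:40, 15:05-17:00 (subtract 3h to convert from UTC+3).
Gabriel ∩ Erik: 10:00-13:25, 14:35-18:40.
Gabriel ∩ Erik ∩ Ravi: 11:10-13:25, 14:35-15:00, 15:05-17:25.
Gabriel ∩ Erik ∩ Ravi ∩ Tomás: 11:10-13:25, 15:05-17:00.
The first common window of at least 20 minutes is 11:10-13:25, so the earliest start is 11:10.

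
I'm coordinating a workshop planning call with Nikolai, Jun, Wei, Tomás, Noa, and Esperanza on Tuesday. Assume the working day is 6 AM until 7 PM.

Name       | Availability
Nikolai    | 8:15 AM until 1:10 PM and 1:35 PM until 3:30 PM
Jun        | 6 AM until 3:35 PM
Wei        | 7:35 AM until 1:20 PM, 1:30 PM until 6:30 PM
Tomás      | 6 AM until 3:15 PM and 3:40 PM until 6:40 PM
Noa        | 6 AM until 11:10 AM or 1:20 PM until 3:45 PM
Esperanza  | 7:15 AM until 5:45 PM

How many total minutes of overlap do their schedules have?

275

Nikolai ∩ Jun: 08:15-13:10, 13:35-15:30.
Nikolai ∩ Jun ∩ Wei: 08:15-13:10, 13:35-15:30.
Nikolai ∩ Jun ∩ Wei ∩ Tomás: 08:15-13:10, 13:35-15:15.
Nikolai ∩ Jun ∩ Wei ∩ Tomás ∩ Noa: 08:15-11:10, 13:35-15:15.
Nikolai ∩ Jun ∩ Wei ∩ Tomás ∩ Noa ∩ Esperanza: 08:15-11:10, 13:35-15:15.
Summing the common windows: 175 + 100 = 275 minutes.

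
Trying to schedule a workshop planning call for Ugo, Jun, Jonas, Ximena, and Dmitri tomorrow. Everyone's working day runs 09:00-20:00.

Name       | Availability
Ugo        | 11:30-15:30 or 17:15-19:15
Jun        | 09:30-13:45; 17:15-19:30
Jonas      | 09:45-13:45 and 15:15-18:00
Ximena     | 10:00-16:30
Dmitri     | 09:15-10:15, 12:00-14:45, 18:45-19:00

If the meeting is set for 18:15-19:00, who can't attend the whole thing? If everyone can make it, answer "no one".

Dmitri, Jonas, Ximena

Ugo: free for 18:15-19:00. Jun: free for 18:15-19:00. Jonas: not fully free for 18:15-19:00. Ximena: not fully free for 18:15-19:00. Dmitri: not fully free for 18:15-19:00.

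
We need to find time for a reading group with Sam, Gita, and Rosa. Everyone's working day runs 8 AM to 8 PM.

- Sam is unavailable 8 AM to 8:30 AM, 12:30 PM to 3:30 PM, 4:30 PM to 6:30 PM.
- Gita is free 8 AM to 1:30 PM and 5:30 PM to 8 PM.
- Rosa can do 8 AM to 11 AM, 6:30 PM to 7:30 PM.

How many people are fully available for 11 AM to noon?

Sam free: 08:30-12:30, 15:30-16:30, 18:30-20:00 (invert busy blocks within the working day).
Gita free: 08:00-13:30, 17:30-20:00.
Rosa free: 08:00-11:00, 18:30-19:30.
Sam and Gita can make the full 11:00-12:00 slot — that's 2.

2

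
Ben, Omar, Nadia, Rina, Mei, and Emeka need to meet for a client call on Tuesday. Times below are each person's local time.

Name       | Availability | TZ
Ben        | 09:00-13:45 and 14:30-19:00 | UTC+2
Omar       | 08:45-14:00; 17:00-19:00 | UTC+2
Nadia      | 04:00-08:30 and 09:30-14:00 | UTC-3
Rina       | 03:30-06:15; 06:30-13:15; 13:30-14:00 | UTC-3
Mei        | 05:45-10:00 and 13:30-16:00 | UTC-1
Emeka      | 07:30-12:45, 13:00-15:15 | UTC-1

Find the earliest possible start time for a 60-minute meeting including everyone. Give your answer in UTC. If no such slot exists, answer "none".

Ben in UTC: 07:00-11:45, 12:30-17:00 (subtract 2h to convert from UTC+2).
Omar in UTC: 06:45-12:00, 15:00-17:00 (subtract 2h to convert from UTC+2).
Nadia in UTC: 07:00-11:30, 12:30-17:00 (add 3h to convert from UTC-3).
Rina in UTC: 06:30-09:15, 09:30-16:15, 16:30-17:00 (add 3h to convert from UTC-3).
Mei in UTC: 06:45-11:00, 14:30-17:00 (add 1h to convert from UTC-1).
Emeka in UTC: 08:30-13:45, 14:00-16:15 (add 1h to convert from UTC-1).
Ben ∩ Omar: 07:00-11:45, 15:00-17:00.
Ben ∩ Omar ∩ Nadia: 07:00-11:30, 15:00-17:00.
Ben ∩ Omar ∩ Nadia ∩ Rina: 07:00-09:15, 09:30-11:30, 15:00-16:15, 16:30-17:00.
Ben ∩ Omar ∩ Nadia ∩ Rina ∩ Mei: 07:00-09:15, 09:30-11:00, 15:00-16:15, 16:30-17:00.
Ben ∩ Omar ∩ Nadia ∩ Rina ∩ Mei ∩ Emeka: 08:30-09:15, 09:30-11:00, 15:00-16:15.
So the common availability across everyone is 08:30-09:15, 09:30-11:00, 15:00-16:15.
The first common window of at least 60 minutes is 09:30-11:00, so the earliest start is 09:30.

09:30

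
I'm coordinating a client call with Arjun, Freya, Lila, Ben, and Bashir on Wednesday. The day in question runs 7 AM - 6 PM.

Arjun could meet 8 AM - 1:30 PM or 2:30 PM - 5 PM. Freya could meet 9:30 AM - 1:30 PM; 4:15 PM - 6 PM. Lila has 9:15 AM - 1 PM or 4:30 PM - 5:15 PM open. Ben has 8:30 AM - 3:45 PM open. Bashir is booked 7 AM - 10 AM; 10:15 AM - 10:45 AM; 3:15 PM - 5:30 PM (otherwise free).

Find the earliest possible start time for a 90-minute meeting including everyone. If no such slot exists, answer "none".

Arjun free: 08:00-13:30, 14:30-17:00.
Freya free: 09:30-13:30, 16:15-18:00.
Lila free: 09:15-13:00, 16:30-17:15.
Ben free: 08:30-15:45.
Bashir free: 10:00-10:15, 10:45-15:15, 17:30-18:00 (invert busy blocks within the working day).
Arjun ∩ Freya: 09:30-13:30, 16:15-17:00.
Arjun ∩ Freya ∩ Lila: 09:30-13:00, 16:30-17:00.
Arjun ∩ Freya ∩ Lila ∩ Ben: 09:30-13:00.
Arjun ∩ Freya ∩ Lila ∩ Ben ∩ Bashir: 10:00-10:15, 10:45-13:00.
The first common window of at least 90 minutes is 10:45-13:00, so the earliest start is 10:45.

10:45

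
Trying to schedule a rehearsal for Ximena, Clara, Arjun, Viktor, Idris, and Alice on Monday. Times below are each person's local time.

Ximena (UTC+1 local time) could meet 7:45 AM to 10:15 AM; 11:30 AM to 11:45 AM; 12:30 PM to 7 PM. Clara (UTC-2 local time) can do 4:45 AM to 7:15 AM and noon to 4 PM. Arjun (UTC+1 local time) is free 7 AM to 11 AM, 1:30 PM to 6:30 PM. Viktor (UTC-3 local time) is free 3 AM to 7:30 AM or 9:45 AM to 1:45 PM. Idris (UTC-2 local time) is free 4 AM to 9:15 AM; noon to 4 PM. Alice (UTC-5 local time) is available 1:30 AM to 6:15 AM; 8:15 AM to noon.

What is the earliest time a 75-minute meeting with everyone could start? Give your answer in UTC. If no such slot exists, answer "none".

06:45

Ximena in UTC: 06:45-09:15, 10:30-10:45, 11:30-18:00 (subtract 1h to convert from UTC+1).
Clara in UTC: 06:45-09:15, 14:00-18:00 (add 2h to convert from UTC-2).
Arjun in UTC: 06:00-10:00, 12:30-17:30 (subtract 1h to convert from UTC+1).
Viktor in UTC: 06:00-10:30, 12:45-16:45 (add 3h to convert from UTC-3).
Idris in UTC: 06:00-11:15, 14:00-18:00 (add 2h to convert from UTC-2).
Alice in UTC: 06:30-11:15, 13:15-17:00 (add 5h to convert from UTC-5).
Ximena ∩ Clara: 06:45-09:15, 14:00-18:00.
Ximena ∩ Clara ∩ Arjun: 06:45-09:15, 14:00-17:30.
Ximena ∩ Clara ∩ Arjun ∩ Viktor: 06:45-09:15, 14:00-16:45.
Ximena ∩ Clara ∩ Arjun ∩ Viktor ∩ Idris: 06:45-09:15, 14:00-16:45.
Ximena ∩ Clara ∩ Arjun ∩ Viktor ∩ Idris ∩ Alice: 06:45-09:15, 14:00-16:45.
The first common window of at least 75 minutes is 06:45-09:15, so the earliest start is 06:45.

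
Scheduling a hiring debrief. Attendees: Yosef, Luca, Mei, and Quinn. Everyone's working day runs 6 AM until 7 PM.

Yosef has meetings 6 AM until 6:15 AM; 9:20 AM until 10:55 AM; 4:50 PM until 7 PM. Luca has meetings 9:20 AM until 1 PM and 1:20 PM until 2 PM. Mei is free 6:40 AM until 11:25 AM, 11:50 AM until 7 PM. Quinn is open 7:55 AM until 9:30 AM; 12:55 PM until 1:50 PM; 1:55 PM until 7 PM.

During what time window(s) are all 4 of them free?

07:55-09:20, 13:00-13:20, 14:00-16:50

Yosef free: 06:15-09:20, 10:55-16:50 (invert busy blocks within the working day).
Luca free: 06:00-09:20, 13:00-13:20, 14:00-19:00 (invert busy blocks within the working day).
Mei free: 06:40-11:25, 11:50-19:00.
Quinn free: 07:55-09:30, 12:55-13:50, 13:55-19:00.
Yosef ∩ Luca: 06:15-09:20, 13:00-13:20, 14:00-16:50.
Yosef ∩ Luca ∩ Mei: 06:40-09:20, 13:00-13:20, 14:00-16:50.
Yosef ∩ Luca ∩ Mei ∩ Quinn: 07:55-09:20, 13:00-13:20, 14:00-16:50.
So the common availability across everyone is 07:55-09:20, 13:00-13:20, 14:00-16:50.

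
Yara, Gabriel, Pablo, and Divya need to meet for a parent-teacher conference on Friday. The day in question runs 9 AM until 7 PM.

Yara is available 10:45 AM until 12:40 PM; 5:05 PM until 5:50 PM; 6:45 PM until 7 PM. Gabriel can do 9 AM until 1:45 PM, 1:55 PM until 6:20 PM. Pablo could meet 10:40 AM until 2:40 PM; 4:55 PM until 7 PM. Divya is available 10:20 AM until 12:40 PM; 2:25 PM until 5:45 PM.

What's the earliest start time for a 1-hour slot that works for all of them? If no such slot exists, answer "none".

Yara ∩ Gabriel: 10:45-12:40, 17:05-17:50.
Yara ∩ Gabriel ∩ Pablo: 10:45-12:40, 17:05-17:50.
Yara ∩ Gabriel ∩ Pablo ∩ Divya: 10:45-12:40, 17:05-17:45.
The first common window of at least 60 minutes is 10:45-12:40, so the earliest start is 10:45.

10:45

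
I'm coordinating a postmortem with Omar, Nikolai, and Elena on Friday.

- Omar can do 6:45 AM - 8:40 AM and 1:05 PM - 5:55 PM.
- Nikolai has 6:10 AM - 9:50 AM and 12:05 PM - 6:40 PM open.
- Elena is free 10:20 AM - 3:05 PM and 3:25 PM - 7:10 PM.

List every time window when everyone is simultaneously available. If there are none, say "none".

13:05-15:05, 15:25-17:55

Omar ∩ Nikolai: 06:45-08:40, 13:05-17:55.
Omar ∩ Nikolai ∩ Elena: 13:05-15:05, 15:25-17:55.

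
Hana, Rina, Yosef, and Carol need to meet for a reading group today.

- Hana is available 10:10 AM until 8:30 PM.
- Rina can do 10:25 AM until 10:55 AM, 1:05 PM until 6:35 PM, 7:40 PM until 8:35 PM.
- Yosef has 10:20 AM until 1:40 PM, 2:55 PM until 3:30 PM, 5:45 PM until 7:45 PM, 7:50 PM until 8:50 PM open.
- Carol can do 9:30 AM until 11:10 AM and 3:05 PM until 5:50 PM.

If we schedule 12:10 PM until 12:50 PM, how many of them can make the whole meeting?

Hana and Yosef can make the full 12:10-12:50 slot — that's 2.

2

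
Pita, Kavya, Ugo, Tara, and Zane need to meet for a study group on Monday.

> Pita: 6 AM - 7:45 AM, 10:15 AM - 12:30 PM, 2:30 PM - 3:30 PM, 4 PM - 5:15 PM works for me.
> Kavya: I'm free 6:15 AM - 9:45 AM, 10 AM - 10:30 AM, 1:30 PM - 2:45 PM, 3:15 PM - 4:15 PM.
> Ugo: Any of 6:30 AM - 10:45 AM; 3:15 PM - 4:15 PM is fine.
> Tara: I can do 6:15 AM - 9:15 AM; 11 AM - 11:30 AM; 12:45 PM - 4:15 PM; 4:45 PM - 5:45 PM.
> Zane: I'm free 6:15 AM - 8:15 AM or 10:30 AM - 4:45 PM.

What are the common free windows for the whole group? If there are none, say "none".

Pita ∩ Kavya: 06:15-07:45, 10:15-10:30, 14:30-14:45, 15:15-15:30, 16:00-16:15.
Pita ∩ Kavya ∩ Ugo: 06:30-07:45, 10:15-10:30, 15:15-15:30, 16:00-16:15.
Pita ∩ Kavya ∩ Ugo ∩ Tara: 06:30-07:45, 15:15-15:30, 16:00-16:15.
Pita ∩ Kavya ∩ Ugo ∩ Tara ∩ Zane: 06:30-07:45, 15:15-15:30, 16:00-16:15.

06:30-07:45, 15:15-15:30, 16:00-16:15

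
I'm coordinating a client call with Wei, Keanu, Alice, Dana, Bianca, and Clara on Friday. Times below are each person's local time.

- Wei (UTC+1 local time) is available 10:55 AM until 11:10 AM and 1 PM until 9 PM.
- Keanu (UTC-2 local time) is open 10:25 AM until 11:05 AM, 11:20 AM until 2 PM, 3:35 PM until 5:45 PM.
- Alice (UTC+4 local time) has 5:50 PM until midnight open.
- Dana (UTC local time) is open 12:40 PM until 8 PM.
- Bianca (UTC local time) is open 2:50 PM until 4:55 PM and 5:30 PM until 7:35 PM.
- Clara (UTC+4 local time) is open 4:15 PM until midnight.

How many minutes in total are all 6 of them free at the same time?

Wei in UTC: 09:55-10:10, 12:00-20:00 (subtract 1h to convert from UTC+1).
Keanu in UTC: 12:25-13:05, 13:20-16:00, 17:35-19:45 (add 2h to convert from UTC-2).
Alice in UTC: 13:50-20:00 (subtract 4h to convert from UTC+4).
Dana in UTC: 12:40-20:00.
Bianca in UTC: 14:50-16:55, 17:30-19:35.
Clara in UTC: 12:15-20:00 (subtract 4h to convert from UTC+4).
Wei ∩ Keanu: 12:25-13:05, 13:20-16:00, 17:35-19:45.
Wei ∩ Keanu ∩ Alice: 13:50-16:00, 17:35-19:45.
Wei ∩ Keanu ∩ Alice ∩ Dana: 13:50-16:00, 17:35-19:45.
Wei ∩ Keanu ∩ Alice ∩ Dana ∩ Bianca: 14:50-16:00, 17:35-19:35.
Wei ∩ Keanu ∩ Alice ∩ Dana ∩ Bianca ∩ Clara: 14:50-16:00, 17:35-19:35.
Summing the common windows: 70 + 120 = 190 minutes.

190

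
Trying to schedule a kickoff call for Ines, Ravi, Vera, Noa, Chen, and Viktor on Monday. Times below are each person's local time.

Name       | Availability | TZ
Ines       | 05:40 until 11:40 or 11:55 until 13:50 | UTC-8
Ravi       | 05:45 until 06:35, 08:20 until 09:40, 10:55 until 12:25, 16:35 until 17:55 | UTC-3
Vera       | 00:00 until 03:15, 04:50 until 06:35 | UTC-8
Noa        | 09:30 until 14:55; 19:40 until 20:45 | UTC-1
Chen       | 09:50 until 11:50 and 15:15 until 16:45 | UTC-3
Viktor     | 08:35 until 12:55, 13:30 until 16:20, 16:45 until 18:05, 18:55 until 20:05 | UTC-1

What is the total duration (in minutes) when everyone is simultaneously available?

Ines in UTC: 13:40-19:40, 19:55-21:50 (add 8h to convert from UTC-8).
Ravi in UTC: 08:45-09:35, 11:20-12:40, 13:55-15:25, 19:35-20:55 (add 3h to convert from UTC-3).
Vera in UTC: 08:00-11:15, 12:50-14:35 (add 8h to convert from UTC-8).
Noa in UTC: 10:30-15:55, 20:40-21:45 (add 1h to convert from UTC-1).
Chen in UTC: 12:50-14:50, 18:15-19:45 (add 3h to convert from UTC-3).
Viktor in UTC: 09:35-13:55, 14:30-17:20, 17:45-19:05, 19:55-21:05 (add 1h to convert from UTC-1).
Ines ∩ Ravi: 13:55-15:25, 19:35-19:40, 19:55-20:55.
Ines ∩ Ravi ∩ Vera: 13:55-14:35.
Ines ∩ Ravi ∩ Vera ∩ Noa: 13:55-14:35.
Ines ∩ Ravi ∩ Vera ∩ Noa ∩ Chen: 13:55-14:35.
Ines ∩ Ravi ∩ Vera ∩ Noa ∩ Chen ∩ Viktor: 14:30-14:35.
So the common availability across everyone is 14:30-14:35.
That's a single block of 5 minutes.

5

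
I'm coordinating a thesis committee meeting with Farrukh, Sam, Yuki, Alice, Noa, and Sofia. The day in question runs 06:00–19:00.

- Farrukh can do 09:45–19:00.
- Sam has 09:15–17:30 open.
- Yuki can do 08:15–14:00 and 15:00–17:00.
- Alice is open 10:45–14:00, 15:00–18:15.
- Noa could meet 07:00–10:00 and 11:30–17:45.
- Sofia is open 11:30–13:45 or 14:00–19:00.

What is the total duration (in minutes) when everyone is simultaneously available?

Farrukh ∩ Sam: 09:45-17:30.
Farrukh ∩ Sam ∩ Yuki: 09:45-14:00, 15:00-17:00.
Farrukh ∩ Sam ∩ Yuki ∩ Alice: 10:45-14:00, 15:00-17:00.
Farrukh ∩ Sam ∩ Yuki ∩ Alice ∩ Noa: 11:30-14:00, 15:00-17:00.
Farrukh ∩ Sam ∩ Yuki ∩ Alice ∩ Noa ∩ Sofia: 11:30-13:45, 15:00-17:00.
Summing the common windows: 135 + 120 = 255 minutes.

255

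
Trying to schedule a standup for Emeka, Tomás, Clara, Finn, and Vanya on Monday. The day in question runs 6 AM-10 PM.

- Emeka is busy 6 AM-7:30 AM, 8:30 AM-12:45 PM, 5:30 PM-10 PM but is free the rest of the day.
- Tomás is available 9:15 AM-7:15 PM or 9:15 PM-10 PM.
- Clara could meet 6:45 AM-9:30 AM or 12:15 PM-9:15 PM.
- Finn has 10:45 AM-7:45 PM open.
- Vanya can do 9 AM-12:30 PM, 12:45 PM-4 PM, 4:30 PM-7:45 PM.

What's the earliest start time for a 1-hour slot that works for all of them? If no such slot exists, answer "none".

12:45

Emeka free: 07:30-08:30, 12:45-17:30 (invert busy blocks within the working day).
Tomás free: 09:15-19:15, 21:15-22:00.
Clara free: 06:45-09:30, 12:15-21:15.
Finn free: 10:45-19:45.
Vanya free: 09:00-12:30, 12:45-16:00, 16:30-19:45.
Emeka ∩ Tomás: 12:45-17:30.
Emeka ∩ Tomás ∩ Clara: 12:45-17:30.
Emeka ∩ Tomás ∩ Clara ∩ Finn: 12:45-17:30.
Emeka ∩ Tomás ∩ Clara ∩ Finn ∩ Vanya: 12:45-16:00, 16:30-17:30.
The first common window of at least 60 minutes is 12:45-16:00, so the earliest start is 12:45.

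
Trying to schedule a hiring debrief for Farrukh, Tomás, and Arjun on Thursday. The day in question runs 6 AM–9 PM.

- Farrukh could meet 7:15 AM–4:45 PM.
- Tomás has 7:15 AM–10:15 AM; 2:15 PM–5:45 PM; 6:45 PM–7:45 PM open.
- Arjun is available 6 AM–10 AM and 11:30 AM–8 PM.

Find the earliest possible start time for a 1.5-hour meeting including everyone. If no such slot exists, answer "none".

07:15

Farrukh ∩ Tomás: 07:15-10:15, 14:15-16:45.
Farrukh ∩ Tomás ∩ Arjun: 07:15-10:00, 14:15-16:45.
The first common window of at least 90 minutes is 07:15-10:00, so the earliest start is 07:15.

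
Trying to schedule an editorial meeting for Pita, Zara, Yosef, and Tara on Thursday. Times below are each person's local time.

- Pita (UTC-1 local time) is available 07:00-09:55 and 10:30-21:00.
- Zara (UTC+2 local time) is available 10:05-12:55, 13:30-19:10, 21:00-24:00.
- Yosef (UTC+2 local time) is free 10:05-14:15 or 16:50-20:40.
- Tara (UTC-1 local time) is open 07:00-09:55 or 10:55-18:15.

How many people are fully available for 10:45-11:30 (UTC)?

Pita in UTC: 08:00-10:55, 11:30-22:00 (add 1h to convert from UTC-1).
Zara in UTC: 08:05-10:55, 11:30-17:10, 19:00-22:00 (subtract 2h to convert from UTC+2).
Yosef in UTC: 08:05-12:15, 14:50-18:40 (subtract 2h to convert from UTC+2).
Tara in UTC: 08:00-10:55, 11:55-19:15 (add 1h to convert from UTC-1).
Yosef can make the full 10:45-11:30 slot — that's 1.

1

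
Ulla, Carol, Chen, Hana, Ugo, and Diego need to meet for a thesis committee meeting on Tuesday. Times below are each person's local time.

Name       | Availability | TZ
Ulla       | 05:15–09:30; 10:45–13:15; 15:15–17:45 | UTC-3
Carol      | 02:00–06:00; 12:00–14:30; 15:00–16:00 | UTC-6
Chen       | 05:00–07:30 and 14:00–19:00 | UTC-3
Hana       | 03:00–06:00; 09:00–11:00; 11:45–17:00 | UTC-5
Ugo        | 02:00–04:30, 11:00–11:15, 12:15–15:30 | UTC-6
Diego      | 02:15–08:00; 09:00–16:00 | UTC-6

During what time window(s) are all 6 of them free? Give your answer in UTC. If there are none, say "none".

Ulla in UTC: 08:15-12:30, 13:45-16:15, 18:15-20:45 (add 3h to convert from UTC-3).
Carol in UTC: 08:00-12:00, 18:00-20:30, 21:00-22:00 (add 6h to convert from UTC-6).
Chen in UTC: 08:00-10:30, 17:00-22:00 (add 3h to convert from UTC-3).
Hana in UTC: 08:00-11:00, 14:00-16:00, 16:45-22:00 (add 5h to convert from UTC-5).
Ugo in UTC: 08:00-10:30, 17:00-17:15, 18:15-21:30 (add 6h to convert from UTC-6).
Diego in UTC: 08:15-14:00, 15:00-22:00 (add 6h to convert from UTC-6).
Ulla ∩ Carol: 08:15-12:00, 18:15-20:30.
Ulla ∩ Carol ∩ Chen: 08:15-10:30, 18:15-20:30.
Ulla ∩ Carol ∩ Chen ∩ Hana: 08:15-10:30, 18:15-20:30.
Ulla ∩ Carol ∩ Chen ∩ Hana ∩ Ugo: 08:15-10:30, 18:15-20:30.
Ulla ∩ Carol ∩ Chen ∩ Hana ∩ Ugo ∩ Diego: 08:15-10:30, 18:15-20:30.

08:15-10:30, 18:15-20:30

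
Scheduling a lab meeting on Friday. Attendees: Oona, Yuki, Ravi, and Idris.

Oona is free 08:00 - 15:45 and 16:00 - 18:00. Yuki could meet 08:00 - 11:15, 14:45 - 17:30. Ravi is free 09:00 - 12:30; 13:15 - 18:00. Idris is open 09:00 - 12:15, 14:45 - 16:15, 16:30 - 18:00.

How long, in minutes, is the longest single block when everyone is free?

135

Oona ∩ Yuki: 08:00-11:15, 14:45-15:45, 16:00-17:30.
Oona ∩ Yuki ∩ Ravi: 09:00-11:15, 14:45-15:45, 16:00-17:30.
Oona ∩ Yuki ∩ Ravi ∩ Idris: 09:00-11:15, 14:45-15:45, 16:00-16:15, 16:30-17:30.
The longest is 09:00-11:15 at 135 minutes.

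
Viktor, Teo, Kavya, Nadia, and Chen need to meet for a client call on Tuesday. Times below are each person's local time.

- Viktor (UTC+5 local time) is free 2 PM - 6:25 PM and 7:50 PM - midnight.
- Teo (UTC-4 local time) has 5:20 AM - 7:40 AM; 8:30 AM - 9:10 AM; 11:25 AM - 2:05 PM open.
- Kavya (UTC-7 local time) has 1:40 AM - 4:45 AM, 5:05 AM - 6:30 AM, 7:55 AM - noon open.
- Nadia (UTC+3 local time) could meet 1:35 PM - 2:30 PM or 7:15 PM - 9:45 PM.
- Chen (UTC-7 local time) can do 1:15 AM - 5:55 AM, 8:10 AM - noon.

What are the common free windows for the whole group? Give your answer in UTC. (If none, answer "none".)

Viktor in UTC: 09:00-13:25, 14:50-19:00 (subtract 5h to convert from UTC+5).
Teo in UTC: 09:20-11:40, 12:30-13:10, 15:25-18:05 (add 4h to convert from UTC-4).
Kavya in UTC: 08:40-11:45, 12:05-13:30, 14:55-19:00 (add 7h to convert from UTC-7).
Nadia in UTC: 10:35-11:30, 16:15-18:45 (subtract 3h to convert from UTC+3).
Chen in UTC: 08:15-12:55, 15:10-19:00 (add 7h to convert from UTC-7).
Viktor ∩ Teo: 09:20-11:40, 12:30-13:10, 15:25-18:05.
Viktor ∩ Teo ∩ Kavya: 09:20-11:40, 12:30-13:10, 15:25-18:05.
Viktor ∩ Teo ∩ Kavya ∩ Nadia: 10:35-11:30, 16:15-18:05.
Viktor ∩ Teo ∩ Kavya ∩ Nadia ∩ Chen: 10:35-11:30, 16:15-18:05.
So the common availability across everyone is 10:35-11:30, 16:15-18:05.

10:35-11:30, 16:15-18:05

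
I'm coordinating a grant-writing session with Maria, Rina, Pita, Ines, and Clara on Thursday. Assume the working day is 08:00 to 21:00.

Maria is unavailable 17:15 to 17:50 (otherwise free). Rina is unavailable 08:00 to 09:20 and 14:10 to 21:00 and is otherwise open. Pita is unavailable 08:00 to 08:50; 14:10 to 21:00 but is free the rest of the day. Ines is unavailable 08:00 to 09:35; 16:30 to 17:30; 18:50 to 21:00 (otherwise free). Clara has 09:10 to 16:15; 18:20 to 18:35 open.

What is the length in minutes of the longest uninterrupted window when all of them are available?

Maria free: 08:00-17:15, 17:50-21:00 (invert busy blocks within the working day).
Rina free: 09:20-14:10 (invert busy blocks within the working day).
Pita free: 08:50-14:10 (invert busy blocks within the working day).
Ines free: 09:35-16:30, 17:30-18:50 (invert busy blocks within the working day).
Clara free: 09:10-16:15, 18:20-18:35.
Maria ∩ Rina: 09:20-14:10.
Maria ∩ Rina ∩ Pita: 09:20-14:10.
Maria ∩ Rina ∩ Pita ∩ Ines: 09:35-14:10.
Maria ∩ Rina ∩ Pita ∩ Ines ∩ Clara: 09:35-14:10.
Those are the intersection windows.
The longest is 09:35-14:10 at 275 minutes.

275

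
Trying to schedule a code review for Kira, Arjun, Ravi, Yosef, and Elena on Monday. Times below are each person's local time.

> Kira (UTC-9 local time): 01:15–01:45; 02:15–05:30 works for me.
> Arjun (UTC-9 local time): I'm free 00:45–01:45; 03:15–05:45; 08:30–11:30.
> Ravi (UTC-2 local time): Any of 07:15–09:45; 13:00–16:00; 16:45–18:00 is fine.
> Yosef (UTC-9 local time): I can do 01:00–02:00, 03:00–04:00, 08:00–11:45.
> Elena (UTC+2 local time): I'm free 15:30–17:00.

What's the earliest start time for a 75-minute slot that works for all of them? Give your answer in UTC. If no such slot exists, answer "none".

none

Kira in UTC: 10:15-10:45, 11:15-14:30 (add 9h to convert from UTC-9).
Arjun in UTC: 09:45-10:45, 12:15-14:45, 17:30-20:30 (add 9h to convert from UTC-9).
Ravi in UTC: 09:15-11:45, 15:00-18:00, 18:45-20:00 (add 2h to convert from UTC-2).
Yosef in UTC: 10:00-11:00, 12:00-13:00, 17:00-20:45 (add 9h to convert from UTC-9).
Elena in UTC: 13:30-15:00 (subtract 2h to convert from UTC+2).
Kira ∩ Arjun: 10:15-10:45, 12:15-14:30.
Kira ∩ Arjun ∩ Ravi: 10:15-10:45.
Kira ∩ Arjun ∩ Ravi ∩ Yosef: 10:15-10:45.
Kira ∩ Arjun ∩ Ravi ∩ Yosef ∩ Elena: ∅.
There is no time when everyone is free.
No common window is at least 75 minutes long.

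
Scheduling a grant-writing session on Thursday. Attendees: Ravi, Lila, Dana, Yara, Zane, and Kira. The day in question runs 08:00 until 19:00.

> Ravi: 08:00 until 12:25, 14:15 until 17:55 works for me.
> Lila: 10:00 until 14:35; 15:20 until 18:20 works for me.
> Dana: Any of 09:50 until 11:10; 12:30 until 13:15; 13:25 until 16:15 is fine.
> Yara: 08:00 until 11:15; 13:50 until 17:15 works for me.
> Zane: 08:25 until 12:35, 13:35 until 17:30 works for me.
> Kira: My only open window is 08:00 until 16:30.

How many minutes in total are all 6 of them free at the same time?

Ravi ∩ Lila: 10:00-12:25, 14:15-14:35, 15:20-17:55.
Ravi ∩ Lila ∩ Dana: 10:00-11:10, 14:15-14:35, 15:20-16:15.
Ravi ∩ Lila ∩ Dana ∩ Yara: 10:00-11:10, 14:15-14:35, 15:20-16:15.
Ravi ∩ Lila ∩ Dana ∩ Yara ∩ Zane: 10:00-11:10, 14:15-14:35, 15:20-16:15.
Ravi ∩ Lila ∩ Dana ∩ Yara ∩ Zane ∩ Kira: 10:00-11:10, 14:15-14:35, 15:20-16:15.
Summing the common windows: 70 + 20 + 55 = 145 minutes.

145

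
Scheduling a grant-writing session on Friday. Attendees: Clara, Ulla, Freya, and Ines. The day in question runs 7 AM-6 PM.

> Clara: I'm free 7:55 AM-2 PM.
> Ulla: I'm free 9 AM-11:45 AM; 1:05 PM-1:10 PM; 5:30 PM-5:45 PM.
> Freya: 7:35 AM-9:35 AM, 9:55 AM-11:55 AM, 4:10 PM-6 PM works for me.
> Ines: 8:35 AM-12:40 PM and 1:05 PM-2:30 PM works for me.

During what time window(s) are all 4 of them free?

Clara ∩ Ulla: 09:00-11:45, 13:05-13:10.
Clara ∩ Ulla ∩ Freya: 09:00-09:35, 09:55-11:45.
Clara ∩ Ulla ∩ Freya ∩ Ines: 09:00-09:35, 09:55-11:45.
So the common availability across everyone is 09:00-09:35, 09:55-11:45.

09:00-09:35, 09:55-11:45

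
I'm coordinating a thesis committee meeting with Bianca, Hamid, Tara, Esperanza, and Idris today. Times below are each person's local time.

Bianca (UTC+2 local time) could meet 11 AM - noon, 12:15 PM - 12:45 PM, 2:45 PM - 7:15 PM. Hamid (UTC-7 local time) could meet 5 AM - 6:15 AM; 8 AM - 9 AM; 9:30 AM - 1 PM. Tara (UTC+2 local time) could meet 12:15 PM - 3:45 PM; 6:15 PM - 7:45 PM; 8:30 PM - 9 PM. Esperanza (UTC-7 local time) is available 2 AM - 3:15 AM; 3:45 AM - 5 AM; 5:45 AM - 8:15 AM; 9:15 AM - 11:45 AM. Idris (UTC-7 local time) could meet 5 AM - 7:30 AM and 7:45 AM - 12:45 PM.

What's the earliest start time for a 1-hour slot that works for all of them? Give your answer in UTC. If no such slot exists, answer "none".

Bianca in UTC: 09:00-10:00, 10:15-10:45, 12:45-17:15 (subtract 2h to convert from UTC+2).
Hamid in UTC: 12:00-13:15, 15:00-16:00, 16:30-20:00 (add 7h to convert from UTC-7).
Tara in UTC: 10:15-13:45, 16:15-17:45, 18:30-19:00 (subtract 2h to convert from UTC+2).
Esperanza in UTC: 09:00-10:15, 10:45-12:00, 12:45-15:15, 16:15-18:45 (add 7h to convert from UTC-7).
Idris in UTC: 12:00-14:30, 14:45-19:45 (add 7h to convert from UTC-7).
Bianca ∩ Hamid: 12:45-13:15, 15:00-16:00, 16:30-17:15.
Bianca ∩ Hamid ∩ Tara: 12:45-13:15, 16:30-17:15.
Bianca ∩ Hamid ∩ Tara ∩ Esperanza: 12:45-13:15, 16:30-17:15.
Bianca ∩ Hamid ∩ Tara ∩ Esperanza ∩ Idris: 12:45-13:15, 16:30-17:15.
No common window is at least 60 minutes long.

none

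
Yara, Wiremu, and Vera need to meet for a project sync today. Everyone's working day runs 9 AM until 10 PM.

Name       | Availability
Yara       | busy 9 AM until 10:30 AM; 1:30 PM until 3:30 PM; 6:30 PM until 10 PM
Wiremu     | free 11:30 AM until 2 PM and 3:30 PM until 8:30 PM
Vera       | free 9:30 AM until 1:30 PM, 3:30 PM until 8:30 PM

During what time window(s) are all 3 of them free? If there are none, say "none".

Yara free: 10:30-13:30, 15:30-18:30 (invert busy blocks within the working day).
Wiremu free: 11:30-14:00, 15:30-20:30.
Vera free: 09:30-13:30, 15:30-20:30.
Yara ∩ Wiremu: 11:30-13:30, 15:30-18:30.
Yara ∩ Wiremu ∩ Vera: 11:30-13:30, 15:30-18:30.

11:30-13:30, 15:30-18:30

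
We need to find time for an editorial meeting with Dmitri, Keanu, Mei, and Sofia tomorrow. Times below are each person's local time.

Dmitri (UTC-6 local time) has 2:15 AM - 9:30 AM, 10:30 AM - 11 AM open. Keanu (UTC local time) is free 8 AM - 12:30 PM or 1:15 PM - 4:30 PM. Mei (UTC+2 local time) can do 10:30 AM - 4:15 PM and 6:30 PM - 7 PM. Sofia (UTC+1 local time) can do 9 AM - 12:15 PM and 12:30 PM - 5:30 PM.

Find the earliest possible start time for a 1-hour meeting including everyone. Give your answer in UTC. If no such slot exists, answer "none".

Dmitri in UTC: 08:15-15:30, 16:30-17:00 (add 6h to convert from UTC-6).
Keanu in UTC: 08:00-12:30, 13:15-16:30.
Mei in UTC: 08:30-14:15, 16:30-17:00 (subtract 2h to convert from UTC+2).
Sofia in UTC: 08:00-11:15, 11:30-16:30 (subtract 1h to convert from UTC+1).
Dmitri ∩ Keanu: 08:15-12:30, 13:15-15:30.
Dmitri ∩ Keanu ∩ Mei: 08:30-12:30, 13:15-14:15.
Dmitri ∩ Keanu ∩ Mei ∩ Sofia: 08:30-11:15, 11:30-12:30, 13:15-14:15.
So the common availability across everyone is 08:30-11:15, 11:30-12:30, 13:15-14:15.
The first common window of at least 60 minutes is 08:30-11:15, so the earliest start is 08:30.

08:30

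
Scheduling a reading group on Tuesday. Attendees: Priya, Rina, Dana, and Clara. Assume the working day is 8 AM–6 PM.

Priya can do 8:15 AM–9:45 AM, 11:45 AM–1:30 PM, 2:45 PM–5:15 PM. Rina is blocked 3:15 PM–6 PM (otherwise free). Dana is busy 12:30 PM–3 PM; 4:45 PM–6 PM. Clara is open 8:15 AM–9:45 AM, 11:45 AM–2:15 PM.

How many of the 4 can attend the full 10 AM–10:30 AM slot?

Priya free: 08:15-09:45, 11:45-13:30, 14:45-17:15.
Rina free: 08:00-15:15 (invert busy blocks within the working day).
Dana free: 08:00-12:30, 15:00-16:45 (invert busy blocks within the working day).
Clara free: 08:15-09:45, 11:45-14:15.
Rina and Dana can make the full 10:00-10:30 slot — that's 2.

2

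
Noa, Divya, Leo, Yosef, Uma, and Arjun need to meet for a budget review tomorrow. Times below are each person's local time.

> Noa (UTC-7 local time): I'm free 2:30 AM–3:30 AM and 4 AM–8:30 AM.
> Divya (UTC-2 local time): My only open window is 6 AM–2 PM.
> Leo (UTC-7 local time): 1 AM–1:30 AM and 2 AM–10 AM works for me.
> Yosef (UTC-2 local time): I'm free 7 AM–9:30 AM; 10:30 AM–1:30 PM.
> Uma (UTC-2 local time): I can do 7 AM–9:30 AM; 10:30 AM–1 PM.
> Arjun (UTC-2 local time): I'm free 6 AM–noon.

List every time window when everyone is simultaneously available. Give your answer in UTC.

Noa in UTC: 09:30-10:30, 11:00-15:30 (add 7h to convert from UTC-7).
Divya in UTC: 08:00-16:00 (add 2h to convert from UTC-2).
Leo in UTC: 08:00-08:30, 09:00-17:00 (add 7h to convert from UTC-7).
Yosef in UTC: 09:00-11:30, 12:30-15:30 (add 2h to convert from UTC-2).
Uma in UTC: 09:00-11:30, 12:30-15:00 (add 2h to convert from UTC-2).
Arjun in UTC: 08:00-14:00 (add 2h to convert from UTC-2).
Noa ∩ Divya: 09:30-10:30, 11:00-15:30.
Noa ∩ Divya ∩ Leo: 09:30-10:30, 11:00-15:30.
Noa ∩ Divya ∩ Leo ∩ Yosef: 09:30-10:30, 11:00-11:30, 12:30-15:30.
Noa ∩ Divya ∩ Leo ∩ Yosef ∩ Uma: 09:30-10:30, 11:00-11:30, 12:30-15:00.
Noa ∩ Divya ∩ Leo ∩ Yosef ∩ Uma ∩ Arjun: 09:30-10:30, 11:00-11:30, 12:30-14:00.
Those are the intersection windows.

09:30-10:30, 11:00-11:30, 12:30-14:00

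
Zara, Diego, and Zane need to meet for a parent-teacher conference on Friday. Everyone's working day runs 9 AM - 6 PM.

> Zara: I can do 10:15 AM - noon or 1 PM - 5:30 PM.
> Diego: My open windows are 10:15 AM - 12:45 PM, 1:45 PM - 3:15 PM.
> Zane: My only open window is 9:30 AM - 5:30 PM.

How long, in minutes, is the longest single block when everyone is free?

Zara ∩ Diego: 10:15-12:00, 13:45-15:15.
Zara ∩ Diego ∩ Zane: 10:15-12:00, 13:45-15:15.
The longest is 10:15-12:00 at 105 minutes.

105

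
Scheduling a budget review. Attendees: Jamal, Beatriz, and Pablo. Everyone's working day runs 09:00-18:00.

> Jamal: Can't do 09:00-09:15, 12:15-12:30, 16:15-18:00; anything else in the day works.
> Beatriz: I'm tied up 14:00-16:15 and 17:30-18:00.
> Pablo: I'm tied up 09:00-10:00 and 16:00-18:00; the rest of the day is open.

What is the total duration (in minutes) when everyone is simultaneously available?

225

Jamal free: 09:15-12:15, 12:30-16:15 (invert busy blocks within the working day).
Beatriz free: 09:00-14:00, 16:15-17:30 (invert busy blocks within the working day).
Pablo free: 10:00-16:00 (invert busy blocks within the working day).
Jamal ∩ Beatriz: 09:15-12:15, 12:30-14:00.
Jamal ∩ Beatriz ∩ Pablo: 10:00-12:15, 12:30-14:00.
Summing the common windows: 135 + 90 = 225 minutes.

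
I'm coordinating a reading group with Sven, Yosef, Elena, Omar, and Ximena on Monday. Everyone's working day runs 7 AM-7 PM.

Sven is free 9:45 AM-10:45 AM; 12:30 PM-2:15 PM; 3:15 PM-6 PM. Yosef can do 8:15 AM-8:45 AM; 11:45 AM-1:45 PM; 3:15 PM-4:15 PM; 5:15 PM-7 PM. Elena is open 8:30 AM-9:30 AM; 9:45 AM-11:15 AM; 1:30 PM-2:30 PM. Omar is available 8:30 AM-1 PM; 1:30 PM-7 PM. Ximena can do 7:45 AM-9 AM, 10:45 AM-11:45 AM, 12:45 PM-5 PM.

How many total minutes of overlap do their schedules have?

Sven ∩ Yosef: 12:30-13:45, 15:15-16:15, 17:15-18:00.
Sven ∩ Yosef ∩ Elena: 13:30-13:45.
Sven ∩ Yosef ∩ Elena ∩ Omar: 13:30-13:45.
Sven ∩ Yosef ∩ Elena ∩ Omar ∩ Ximena: 13:30-13:45.
That's a single block of 15 minutes.

15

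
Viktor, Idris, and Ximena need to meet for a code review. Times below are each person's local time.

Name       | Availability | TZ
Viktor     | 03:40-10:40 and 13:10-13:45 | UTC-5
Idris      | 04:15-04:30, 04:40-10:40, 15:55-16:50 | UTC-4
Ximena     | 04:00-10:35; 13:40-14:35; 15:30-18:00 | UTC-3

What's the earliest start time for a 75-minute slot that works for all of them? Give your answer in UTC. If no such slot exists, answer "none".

08:40

Viktor in UTC: 08:40-15:40, 18:10-18:45 (add 5h to convert from UTC-5).
Idris in UTC: 08:15-08:30, 08:40-14:40, 19:55-20:50 (add 4h to convert from UTC-4).
Ximena in UTC: 07:00-13:35, 16:40-17:35, 18:30-21:00 (add 3h to convert from UTC-3).
Viktor ∩ Idris: 08:40-14:40.
Viktor ∩ Idris ∩ Ximena: 08:40-13:35.
Those are the intersection windows.
The first common window of at least 75 minutes is 08:40-13:35, so the earliest start is 08:40.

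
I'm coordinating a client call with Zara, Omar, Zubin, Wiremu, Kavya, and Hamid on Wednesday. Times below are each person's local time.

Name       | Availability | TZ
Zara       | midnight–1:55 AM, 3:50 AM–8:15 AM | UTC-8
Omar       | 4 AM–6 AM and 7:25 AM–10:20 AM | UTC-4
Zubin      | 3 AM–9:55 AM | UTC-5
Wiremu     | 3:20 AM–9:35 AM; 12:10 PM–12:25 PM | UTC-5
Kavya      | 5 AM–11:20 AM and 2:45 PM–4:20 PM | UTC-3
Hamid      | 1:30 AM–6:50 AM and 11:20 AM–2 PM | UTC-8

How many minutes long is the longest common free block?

150

Zara in UTC: 08:00-09:55, 11:50-16:15 (add 8h to convert from UTC-8).
Omar in UTC: 08:00-10:00, 11:25-14:20 (add 4h to convert from UTC-4).
Zubin in UTC: 08:00-14:55 (add 5h to convert from UTC-5).
Wiremu in UTC: 08:20-14:35, 17:10-17:25 (add 5h to convert from UTC-5).
Kavya in UTC: 08:00-14:20, 17:45-19:20 (add 3h to convert from UTC-3).
Hamid in UTC: 09:30-14:50, 19:20-22:00 (add 8h to convert from UTC-8).
Zara ∩ Omar: 08:00-09:55, 11:50-14:20.
Zara ∩ Omar ∩ Zubin: 08:00-09:55, 11:50-14:20.
Zara ∩ Omar ∩ Zubin ∩ Wiremu: 08:20-09:55, 11:50-14:20.
Zara ∩ Omar ∩ Zubin ∩ Wiremu ∩ Kavya: 08:20-09:55, 11:50-14:20.
Zara ∩ Omar ∩ Zubin ∩ Wiremu ∩ Kavya ∩ Hamid: 09:30-09:55, 11:50-14:20.
The longest is 11:50-14:20 at 150 minutes.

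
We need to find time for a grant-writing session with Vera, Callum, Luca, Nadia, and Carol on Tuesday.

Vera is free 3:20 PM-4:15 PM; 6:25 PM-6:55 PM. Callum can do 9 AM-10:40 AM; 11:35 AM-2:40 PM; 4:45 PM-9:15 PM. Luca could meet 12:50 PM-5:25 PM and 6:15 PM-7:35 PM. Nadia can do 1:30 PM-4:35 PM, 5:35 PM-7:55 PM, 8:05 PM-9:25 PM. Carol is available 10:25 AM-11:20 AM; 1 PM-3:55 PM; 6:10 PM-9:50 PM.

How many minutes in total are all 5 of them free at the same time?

Vera ∩ Callum: 18:25-18:55.
Vera ∩ Callum ∩ Luca: 18:25-18:55.
Vera ∩ Callum ∩ Luca ∩ Nadia: 18:25-18:55.
Vera ∩ Callum ∩ Luca ∩ Nadia ∩ Carol: 18:25-18:55.
That's a single block of 30 minutes.

30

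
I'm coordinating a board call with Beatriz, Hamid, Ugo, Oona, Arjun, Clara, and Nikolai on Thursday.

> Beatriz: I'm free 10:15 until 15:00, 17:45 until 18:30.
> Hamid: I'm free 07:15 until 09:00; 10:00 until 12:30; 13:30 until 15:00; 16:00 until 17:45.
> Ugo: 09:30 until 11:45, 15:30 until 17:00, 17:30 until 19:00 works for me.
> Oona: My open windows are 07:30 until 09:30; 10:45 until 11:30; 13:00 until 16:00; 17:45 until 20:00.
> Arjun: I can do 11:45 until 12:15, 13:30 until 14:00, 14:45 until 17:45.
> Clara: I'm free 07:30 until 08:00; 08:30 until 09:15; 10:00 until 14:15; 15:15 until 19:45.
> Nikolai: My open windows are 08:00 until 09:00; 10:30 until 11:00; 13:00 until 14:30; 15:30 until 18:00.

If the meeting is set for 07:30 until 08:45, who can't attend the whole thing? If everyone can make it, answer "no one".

Beatriz: not fully free for 07:30-08:45. Hamid: free for 07:30-08:45. Ugo: not fully free for 07:30-08:45. Oona: free for 07:30-08:45. Arjun: not fully free for 07:30-08:45. Clara: not fully free for 07:30-08:45. Nikolai: not fully free for 07:30-08:45.

Arjun, Beatriz, Clara, Nikolai, Ugo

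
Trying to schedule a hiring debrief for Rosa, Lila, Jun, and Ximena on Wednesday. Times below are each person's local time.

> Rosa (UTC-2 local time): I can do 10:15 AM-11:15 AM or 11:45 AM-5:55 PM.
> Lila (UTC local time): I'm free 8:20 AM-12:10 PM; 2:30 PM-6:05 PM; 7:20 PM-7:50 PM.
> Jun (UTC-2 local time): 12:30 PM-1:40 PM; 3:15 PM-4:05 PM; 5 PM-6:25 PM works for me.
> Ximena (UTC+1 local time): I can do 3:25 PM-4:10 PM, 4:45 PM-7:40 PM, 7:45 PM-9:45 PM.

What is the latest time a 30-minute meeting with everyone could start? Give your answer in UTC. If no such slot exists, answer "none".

Rosa in UTC: 12:15-13:15, 13:45-19:55 (add 2h to convert from UTC-2).
Lila in UTC: 08:20-12:10, 14:30-18:05, 19:20-19:50.
Jun in UTC: 14:30-15:40, 17:15-18:05, 19:00-20:25 (add 2h to convert from UTC-2).
Ximena in UTC: 14:25-15:10, 15:45-18:40, 18:45-20:45 (subtract 1h to convert from UTC+1).
Rosa ∩ Lila: 14:30-18:05, 19:20-19:50.
Rosa ∩ Lila ∩ Jun: 14:30-15:40, 17:15-18:05, 19:20-19:50.
Rosa ∩ Lila ∩ Jun ∩ Ximena: 14:30-15:10, 17:15-18:05, 19:20-19:50.
The last common window of at least 30 minutes is 19:20-19:50; a 30-minute meeting can start as late as 19:20 and still end by 19:50.

19:20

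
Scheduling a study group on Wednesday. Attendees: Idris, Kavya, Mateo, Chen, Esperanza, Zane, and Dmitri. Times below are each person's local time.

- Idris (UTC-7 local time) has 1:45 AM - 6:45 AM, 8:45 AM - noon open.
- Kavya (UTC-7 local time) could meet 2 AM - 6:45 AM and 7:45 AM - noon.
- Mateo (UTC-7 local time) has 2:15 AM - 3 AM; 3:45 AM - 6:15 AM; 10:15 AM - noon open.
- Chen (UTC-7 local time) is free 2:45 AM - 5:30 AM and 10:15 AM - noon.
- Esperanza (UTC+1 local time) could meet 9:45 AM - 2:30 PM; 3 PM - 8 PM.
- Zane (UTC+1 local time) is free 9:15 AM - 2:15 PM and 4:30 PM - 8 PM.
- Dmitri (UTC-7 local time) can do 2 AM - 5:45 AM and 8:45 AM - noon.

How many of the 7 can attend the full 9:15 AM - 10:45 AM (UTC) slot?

5

Idris in UTC: 08:45-13:45, 15:45-19:00 (add 7h to convert from UTC-7).
Kavya in UTC: 09:00-13:45, 14:45-19:00 (add 7h to convert from UTC-7).
Mateo in UTC: 09:15-10:00, 10:45-13:15, 17:15-19:00 (add 7h to convert from UTC-7).
Chen in UTC: 09:45-12:30, 17:15-19:00 (add 7h to convert from UTC-7).
Esperanza in UTC: 08:45-13:30, 14:00-19:00 (subtract 1h to convert from UTC+1).
Zane in UTC: 08:15-13:15, 15:30-19:00 (subtract 1h to convert from UTC+1).
Dmitri in UTC: 09:00-12:45, 15:45-19:00 (add 7h to convert from UTC-7).
Idris, Kavya, Esperanza, Zane, and Dmitri can make the full 09:15-10:45 slot — that's 5.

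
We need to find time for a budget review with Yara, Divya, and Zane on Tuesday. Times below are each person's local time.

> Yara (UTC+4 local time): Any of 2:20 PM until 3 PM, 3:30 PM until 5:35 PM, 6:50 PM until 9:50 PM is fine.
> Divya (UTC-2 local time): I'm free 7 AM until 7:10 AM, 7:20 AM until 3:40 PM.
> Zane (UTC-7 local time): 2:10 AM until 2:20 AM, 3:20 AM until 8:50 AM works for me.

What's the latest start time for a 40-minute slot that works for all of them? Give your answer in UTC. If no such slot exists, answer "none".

15:10

Yara in UTC: 10:20-11:00, 11:30-13:35, 14:50-17:50 (subtract 4h to convert from UTC+4).
Divya in UTC: 09:00-09:10, 09:20-17:40 (add 2h to convert from UTC-2).
Zane in UTC: 09:10-09:20, 10:20-15:50 (add 7h to convert from UTC-7).
Yara ∩ Divya: 10:20-11:00, 11:30-13:35, 14:50-17:40.
Yara ∩ Divya ∩ Zane: 10:20-11:00, 11:30-13:35, 14:50-15:50.
So the common availability across everyone is 10:20-11:00, 11:30-13:35, 14:50-15:50.
The last common window of at least 40 minutes is 14:50-15:50; a 40-minute meeting can start as late as 15:10 and still end by 15:50.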